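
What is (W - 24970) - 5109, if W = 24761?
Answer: -5318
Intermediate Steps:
(W - 24970) - 5109 = (24761 - 24970) - 5109 = -209 - 5109 = -5318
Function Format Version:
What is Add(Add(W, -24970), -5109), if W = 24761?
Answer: -5318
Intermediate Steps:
Add(Add(W, -24970), -5109) = Add(Add(24761, -24970), -5109) = Add(-209, -5109) = -5318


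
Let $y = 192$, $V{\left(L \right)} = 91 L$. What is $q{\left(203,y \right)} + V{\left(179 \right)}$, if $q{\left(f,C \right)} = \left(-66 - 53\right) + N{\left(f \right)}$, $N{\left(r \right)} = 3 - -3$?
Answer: $16176$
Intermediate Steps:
$N{\left(r \right)} = 6$ ($N{\left(r \right)} = 3 + 3 = 6$)
$q{\left(f,C \right)} = -113$ ($q{\left(f,C \right)} = \left(-66 - 53\right) + 6 = -119 + 6 = -113$)
$q{\left(203,y \right)} + V{\left(179 \right)} = -113 + 91 \cdot 179 = -113 + 16289 = 16176$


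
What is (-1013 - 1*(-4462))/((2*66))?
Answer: 3449/132 ≈ 26.129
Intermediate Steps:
(-1013 - 1*(-4462))/((2*66)) = (-1013 + 4462)/132 = 3449*(1/132) = 3449/132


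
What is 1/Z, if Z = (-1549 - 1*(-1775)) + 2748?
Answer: 1/2974 ≈ 0.00033625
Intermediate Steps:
Z = 2974 (Z = (-1549 + 1775) + 2748 = 226 + 2748 = 2974)
1/Z = 1/2974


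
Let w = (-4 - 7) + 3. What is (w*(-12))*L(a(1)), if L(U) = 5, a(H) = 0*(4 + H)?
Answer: 480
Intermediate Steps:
w = -8 (w = -11 + 3 = -8)
a(H) = 0
(w*(-12))*L(a(1)) = -8*(-12)*5 = 96*5 = 480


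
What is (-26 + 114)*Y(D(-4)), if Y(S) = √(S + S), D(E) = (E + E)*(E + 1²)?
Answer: 352*√3 ≈ 609.68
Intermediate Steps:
D(E) = 2*E*(1 + E) (D(E) = (2*E)*(E + 1) = (2*E)*(1 + E) = 2*E*(1 + E))
Y(S) = √2*√S (Y(S) = √(2*S) = √2*√S)
(-26 + 114)*Y(D(-4)) = (-26 + 114)*(√2*√(2*(-4)*(1 - 4))) = 88*(√2*√(2*(-4)*(-3))) = 88*(√2*√24) = 88*(√2*(2*√6)) = 88*(4*√3) = 352*√3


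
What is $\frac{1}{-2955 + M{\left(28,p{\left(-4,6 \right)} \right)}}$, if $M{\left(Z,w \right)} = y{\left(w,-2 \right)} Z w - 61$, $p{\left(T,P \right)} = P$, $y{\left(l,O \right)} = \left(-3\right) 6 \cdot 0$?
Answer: $- \frac{1}{3016} \approx -0.00033156$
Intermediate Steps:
$y{\left(l,O \right)} = 0$ ($y{\left(l,O \right)} = \left(-18\right) 0 = 0$)
$M{\left(Z,w \right)} = -61$ ($M{\left(Z,w \right)} = 0 Z w - 61 = 0 w - 61 = 0 - 61 = -61$)
$\frac{1}{-2955 + M{\left(28,p{\left(-4,6 \right)} \right)}} = \frac{1}{-2955 - 61} = \frac{1}{-3016} = - \frac{1}{3016}$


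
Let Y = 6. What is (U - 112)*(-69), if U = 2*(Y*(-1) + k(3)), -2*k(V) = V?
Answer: 8763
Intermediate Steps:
k(V) = -V/2
U = -15 (U = 2*(6*(-1) - 1/2*3) = 2*(-6 - 3/2) = 2*(-15/2) = -15)
(U - 112)*(-69) = (-15 - 112)*(-69) = -127*(-69) = 8763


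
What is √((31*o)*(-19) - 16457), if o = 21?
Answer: I*√28826 ≈ 169.78*I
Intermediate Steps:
√((31*o)*(-19) - 16457) = √((31*21)*(-19) - 16457) = √(651*(-19) - 16457) = √(-12369 - 16457) = √(-28826) = I*√28826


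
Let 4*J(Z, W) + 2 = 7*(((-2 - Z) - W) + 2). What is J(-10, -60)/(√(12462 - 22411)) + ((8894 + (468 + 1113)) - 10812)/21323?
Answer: -337/21323 - 122*I*√9949/9949 ≈ -0.015805 - 1.2231*I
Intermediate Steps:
J(Z, W) = -½ - 7*W/4 - 7*Z/4 (J(Z, W) = -½ + (7*(((-2 - Z) - W) + 2))/4 = -½ + (7*((-2 - W - Z) + 2))/4 = -½ + (7*(-W - Z))/4 = -½ + (-7*W - 7*Z)/4 = -½ + (-7*W/4 - 7*Z/4) = -½ - 7*W/4 - 7*Z/4)
J(-10, -60)/(√(12462 - 22411)) + ((8894 + (468 + 1113)) - 10812)/21323 = (-½ - 7/4*(-60) - 7/4*(-10))/(√(12462 - 22411)) + ((8894 + (468 + 1113)) - 10812)/21323 = (-½ + 105 + 35/2)/(√(-9949)) + ((8894 + 1581) - 10812)*(1/21323) = 122/((I*√9949)) + (10475 - 10812)*(1/21323) = 122*(-I*√9949/9949) - 337*1/21323 = -122*I*√9949/9949 - 337/21323 = -337/21323 - 122*I*√9949/9949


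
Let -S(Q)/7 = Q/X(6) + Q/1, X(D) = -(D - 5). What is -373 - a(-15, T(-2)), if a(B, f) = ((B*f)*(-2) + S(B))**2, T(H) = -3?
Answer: -8473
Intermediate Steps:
X(D) = 5 - D (X(D) = -(-5 + D) = 5 - D)
S(Q) = 0 (S(Q) = -7*(Q/(5 - 1*6) + Q/1) = -7*(Q/(5 - 6) + Q*1) = -7*(Q/(-1) + Q) = -7*(Q*(-1) + Q) = -7*(-Q + Q) = -7*0 = 0)
a(B, f) = 4*B**2*f**2 (a(B, f) = ((B*f)*(-2) + 0)**2 = (-2*B*f + 0)**2 = (-2*B*f)**2 = 4*B**2*f**2)
-373 - a(-15, T(-2)) = -373 - 4*(-15)**2*(-3)**2 = -373 - 4*225*9 = -373 - 1*8100 = -373 - 8100 = -8473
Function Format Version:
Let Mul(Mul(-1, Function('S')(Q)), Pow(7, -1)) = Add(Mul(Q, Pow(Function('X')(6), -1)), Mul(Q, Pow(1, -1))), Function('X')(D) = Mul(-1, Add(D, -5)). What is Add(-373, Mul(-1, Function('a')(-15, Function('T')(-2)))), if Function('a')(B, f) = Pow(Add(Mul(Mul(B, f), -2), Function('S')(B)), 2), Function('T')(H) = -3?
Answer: -8473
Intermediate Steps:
Function('X')(D) = Add(5, Mul(-1, D)) (Function('X')(D) = Mul(-1, Add(-5, D)) = Add(5, Mul(-1, D)))
Function('S')(Q) = 0 (Function('S')(Q) = Mul(-7, Add(Mul(Q, Pow(Add(5, Mul(-1, 6)), -1)), Mul(Q, Pow(1, -1)))) = Mul(-7, Add(Mul(Q, Pow(Add(5, -6), -1)), Mul(Q, 1))) = Mul(-7, Add(Mul(Q, Pow(-1, -1)), Q)) = Mul(-7, Add(Mul(Q, -1), Q)) = Mul(-7, Add(Mul(-1, Q), Q)) = Mul(-7, 0) = 0)
Function('a')(B, f) = Mul(4, Pow(B, 2), Pow(f, 2)) (Function('a')(B, f) = Pow(Add(Mul(Mul(B, f), -2), 0), 2) = Pow(Add(Mul(-2, B, f), 0), 2) = Pow(Mul(-2, B, f), 2) = Mul(4, Pow(B, 2), Pow(f, 2)))
Add(-373, Mul(-1, Function('a')(-15, Function('T')(-2)))) = Add(-373, Mul(-1, Mul(4, Pow(-15, 2), Pow(-3, 2)))) = Add(-373, Mul(-1, Mul(4, 225, 9))) = Add(-373, Mul(-1, 8100)) = Add(-373, -8100) = -8473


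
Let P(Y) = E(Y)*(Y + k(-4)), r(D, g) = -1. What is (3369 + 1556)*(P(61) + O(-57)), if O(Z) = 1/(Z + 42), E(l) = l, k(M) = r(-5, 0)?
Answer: 54075515/3 ≈ 1.8025e+7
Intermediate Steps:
k(M) = -1
P(Y) = Y*(-1 + Y) (P(Y) = Y*(Y - 1) = Y*(-1 + Y))
O(Z) = 1/(42 + Z)
(3369 + 1556)*(P(61) + O(-57)) = (3369 + 1556)*(61*(-1 + 61) + 1/(42 - 57)) = 4925*(61*60 + 1/(-15)) = 4925*(3660 - 1/15) = 4925*(54899/15) = 54075515/3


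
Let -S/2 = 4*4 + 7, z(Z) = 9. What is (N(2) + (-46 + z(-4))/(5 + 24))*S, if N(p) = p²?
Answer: -3634/29 ≈ -125.31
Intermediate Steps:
S = -46 (S = -2*(4*4 + 7) = -2*(16 + 7) = -2*23 = -46)
(N(2) + (-46 + z(-4))/(5 + 24))*S = (2² + (-46 + 9)/(5 + 24))*(-46) = (4 - 37/29)*(-46) = (79/29)*(-46) = -3634/29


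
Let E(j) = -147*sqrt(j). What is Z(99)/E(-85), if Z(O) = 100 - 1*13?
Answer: 29*I*sqrt(85)/4165 ≈ 0.064194*I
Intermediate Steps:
Z(O) = 87 (Z(O) = 100 - 13 = 87)
Z(99)/E(-85) = 87/((-147*I*sqrt(85))) = 87*(I*sqrt(85)/12495) = 29*I*sqrt(85)/4165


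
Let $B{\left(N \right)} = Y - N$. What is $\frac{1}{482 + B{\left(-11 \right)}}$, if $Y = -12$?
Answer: $\frac{1}{481} \approx 0.002079$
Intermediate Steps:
$B{\left(N \right)} = -12 - N$
$\frac{1}{482 + B{\left(-11 \right)}} = \frac{1}{482 - 1} = \frac{1}{481}$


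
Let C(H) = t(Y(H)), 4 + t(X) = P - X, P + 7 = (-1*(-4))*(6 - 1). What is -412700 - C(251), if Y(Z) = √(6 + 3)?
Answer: -412706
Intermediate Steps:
P = 13 (P = -7 + (-1*(-4))*(6 - 1) = -7 + 4*5 = -7 + 20 = 13)
Y(Z) = 3 (Y(Z) = √9 = 3)
t(X) = 9 - X (t(X) = -4 + (13 - X) = 9 - X)
C(H) = 6 (C(H) = 9 - 1*3 = 9 - 3 = 6)
-412700 - C(251) = -412700 - 1*6 = -412700 - 6 = -412706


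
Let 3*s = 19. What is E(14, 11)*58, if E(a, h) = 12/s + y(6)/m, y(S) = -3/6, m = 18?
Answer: 37033/342 ≈ 108.28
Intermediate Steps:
s = 19/3 (s = (⅓)*19 = 19/3 ≈ 6.3333)
y(S) = -½ (y(S) = -3*⅙ = -½)
E(a, h) = 1277/684 (E(a, h) = 12/(19/3) - ½/18 = 12*(3/19) - ½*1/18 = 36/19 - 1/36 = 1277/684)
E(14, 11)*58 = (1277/684)*58 = 37033/342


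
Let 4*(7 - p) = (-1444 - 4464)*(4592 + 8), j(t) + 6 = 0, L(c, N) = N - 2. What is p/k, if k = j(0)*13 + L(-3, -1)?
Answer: -6794207/81 ≈ -83879.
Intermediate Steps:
L(c, N) = -2 + N
j(t) = -6 (j(t) = -6 + 0 = -6)
p = 6794207 (p = 7 - (-1444 - 4464)*(4592 + 8)/4 = 7 - (-1477)*4600 = 7 - ¼*(-27176800) = 7 + 6794200 = 6794207)
k = -81 (k = -6*13 + (-2 - 1) = -78 - 3 = -81)
p/k = 6794207/(-81) = 6794207*(-1/81) = -6794207/81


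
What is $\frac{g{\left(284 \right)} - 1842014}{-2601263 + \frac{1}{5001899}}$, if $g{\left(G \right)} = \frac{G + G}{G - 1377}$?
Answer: $\frac{559468480457285}{790072305260586} \approx 0.70812$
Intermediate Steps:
$g{\left(G \right)} = \frac{2 G}{-1377 + G}$
$\frac{g{\left(284 \right)} - 1842014}{-2601263 + \frac{1}{5001899}} = \frac{2 \cdot 284 \frac{1}{-1377 + 284} - 1842014}{-2601263 + \frac{1}{5001899}} = \frac{2 \cdot 284 \frac{1}{-1093} - 1842014}{-2601263 + \frac{1}{5001899}} = \frac{2 \cdot 284 \left(- \frac{1}{1093}\right) - 1842014}{- \frac{13011254798436}{5001899}} = \left(- \frac{568}{1093} - 1842014\right) \left(- \frac{5001899}{13011254798436}\right) = \left(- \frac{2013321870}{1093}\right) \left(- \frac{5001899}{13011254798436}\right) = \frac{559468480457285}{790072305260586}$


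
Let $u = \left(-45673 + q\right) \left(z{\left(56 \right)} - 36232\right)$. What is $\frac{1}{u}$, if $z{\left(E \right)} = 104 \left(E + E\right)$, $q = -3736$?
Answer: $\frac{1}{1214670856} \approx 8.2327 \cdot 10^{-10}$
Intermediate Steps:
$z{\left(E \right)} = 208 E$ ($z{\left(E \right)} = 104 \cdot 2 E = 208 E$)
$u = 1214670856$ ($u = \left(-45673 - 3736\right) \left(208 \cdot 56 - 36232\right) = - 49409 \left(11648 - 36232\right) = \left(-49409\right) \left(-24584\right) = 1214670856$)
$\frac{1}{u} = \frac{1}{1214670856}$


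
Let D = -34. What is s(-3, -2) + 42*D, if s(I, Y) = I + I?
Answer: -1434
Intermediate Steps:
s(I, Y) = 2*I
s(-3, -2) + 42*D = 2*(-3) + 42*(-34) = -6 - 1428 = -1434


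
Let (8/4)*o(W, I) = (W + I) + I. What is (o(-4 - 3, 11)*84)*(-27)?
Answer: -17010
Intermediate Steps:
o(W, I) = I + W/2 (o(W, I) = ((W + I) + I)/2 = ((I + W) + I)/2 = (W + 2*I)/2 = I + W/2)
(o(-4 - 3, 11)*84)*(-27) = ((11 + (-4 - 3)/2)*84)*(-27) = ((11 + (1/2)*(-7))*84)*(-27) = ((11 - 7/2)*84)*(-27) = ((15/2)*84)*(-27) = 630*(-27) = -17010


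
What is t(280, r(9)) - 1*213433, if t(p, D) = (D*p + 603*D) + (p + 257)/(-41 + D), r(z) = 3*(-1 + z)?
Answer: -3268634/17 ≈ -1.9227e+5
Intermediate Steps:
r(z) = -3 + 3*z
t(p, D) = 603*D + D*p + (257 + p)/(-41 + D) (t(p, D) = (603*D + D*p) + (257 + p)/(-41 + D) = 603*D + D*p + (257 + p)/(-41 + D))
t(280, r(9)) - 1*213433 = (257 + 280 - 24723*(-3 + 3*9) + 603*(-3 + 3*9)**2 + 280*(-3 + 3*9)**2 - 41*(-3 + 3*9)*280)/(-41 + (-3 + 3*9)) - 1*213433 = (257 + 280 - 24723*(-3 + 27) + 603*(-3 + 27)**2 + 280*(-3 + 27)**2 - 41*(-3 + 27)*280)/(-41 + (-3 + 27)) - 213433 = (257 + 280 - 24723*24 + 603*24**2 + 280*24**2 - 41*24*280)/(-41 + 24) - 213433 = (257 + 280 - 593352 + 603*576 + 280*576 - 275520)/(-17) - 213433 = -(257 + 280 - 593352 + 347328 + 161280 - 275520)/17 - 213433 = -1/17*(-359727) - 213433 = 359727/17 - 213433 = -3268634/17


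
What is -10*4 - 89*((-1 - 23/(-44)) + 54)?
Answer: -211355/44 ≈ -4803.5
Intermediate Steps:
-10*4 - 89*((-1 - 23/(-44)) + 54) = -40 - 89*((-1 - 23*(-1/44)) + 54) = -40 - 89*((-1 + 23/44) + 54) = -40 - 89*(-21/44 + 54) = -40 - 89*2355/44 = -40 - 209595/44 = -211355/44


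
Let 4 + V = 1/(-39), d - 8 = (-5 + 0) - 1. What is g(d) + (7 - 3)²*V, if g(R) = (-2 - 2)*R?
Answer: -2824/39 ≈ -72.410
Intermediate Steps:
d = 2 (d = 8 + ((-5 + 0) - 1) = 8 + (-5 - 1) = 8 - 6 = 2)
g(R) = -4*R
V = -157/39 (V = -4 + 1/(-39) = -4 - 1/39 = -157/39 ≈ -4.0256)
g(d) + (7 - 3)²*V = -4*2 + (7 - 3)²*(-157/39) = -8 + 4²*(-157/39) = -8 + 16*(-157/39) = -8 - 2512/39 = -2824/39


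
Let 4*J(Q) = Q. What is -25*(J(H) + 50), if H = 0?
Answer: -1250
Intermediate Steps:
J(Q) = Q/4
-25*(J(H) + 50) = -25*((¼)*0 + 50) = -25*(0 + 50) = -25*50 = -1250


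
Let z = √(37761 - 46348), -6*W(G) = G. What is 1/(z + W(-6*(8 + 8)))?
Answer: 16/8843 - I*√8587/8843 ≈ 0.0018093 - 0.010479*I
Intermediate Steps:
W(G) = -G/6
z = I*√8587 (z = √(-8587) = I*√8587 ≈ 92.666*I)
1/(z + W(-6*(8 + 8))) = 1/(I*√8587 - (-1)*(8 + 8)) = 1/(I*√8587 - (-1)*16) = 1/(I*√8587 - ⅙*(-96)) = 1/(I*√8587 + 16) = 1/(16 + I*√8587)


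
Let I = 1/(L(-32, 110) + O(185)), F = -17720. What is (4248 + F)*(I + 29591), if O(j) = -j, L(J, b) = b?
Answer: -29898732928/75 ≈ -3.9865e+8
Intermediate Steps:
I = -1/75 (I = 1/(110 - 1*185) = 1/(110 - 185) = 1/(-75) = -1/75 ≈ -0.013333)
(4248 + F)*(I + 29591) = (4248 - 17720)*(-1/75 + 29591) = -13472*2219324/75 = -29898732928/75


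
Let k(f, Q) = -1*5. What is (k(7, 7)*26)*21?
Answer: -2730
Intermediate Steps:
k(f, Q) = -5
(k(7, 7)*26)*21 = -5*26*21 = -130*21 = -2730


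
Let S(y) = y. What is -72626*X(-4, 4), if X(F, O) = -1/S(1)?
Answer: 72626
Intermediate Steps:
X(F, O) = -1 (X(F, O) = -1/1 = -1*1 = -1)
-72626*X(-4, 4) = -72626*(-1) = 72626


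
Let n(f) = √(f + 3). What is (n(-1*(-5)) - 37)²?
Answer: 1377 - 148*√2 ≈ 1167.7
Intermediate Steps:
n(f) = √(3 + f)
(n(-1*(-5)) - 37)² = (√(3 - 1*(-5)) - 37)² = (√(3 + 5) - 37)² = (√8 - 37)² = (2*√2 - 37)² = (-37 + 2*√2)²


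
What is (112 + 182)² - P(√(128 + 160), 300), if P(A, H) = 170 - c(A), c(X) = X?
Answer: 86266 + 12*√2 ≈ 86283.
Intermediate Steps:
P(A, H) = 170 - A
(112 + 182)² - P(√(128 + 160), 300) = (112 + 182)² - (170 - √(128 + 160)) = 294² - (170 - √288) = 86436 - (170 - 12*√2) = 86436 + (-170 + 12*√2) = 86266 + 12*√2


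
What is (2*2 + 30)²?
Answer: 1156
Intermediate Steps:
(2*2 + 30)² = (4 + 30)² = 34² = 1156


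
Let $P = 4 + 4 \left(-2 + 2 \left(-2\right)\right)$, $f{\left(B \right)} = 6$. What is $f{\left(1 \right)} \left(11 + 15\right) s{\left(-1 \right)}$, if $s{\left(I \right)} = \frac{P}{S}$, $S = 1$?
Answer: $-3120$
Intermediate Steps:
$P = -20$ ($P = 4 + 4 \left(-2 - 4\right) = 4 + 4 \left(-6\right) = 4 - 24 = -20$)
$s{\left(I \right)} = -20$ ($s{\left(I \right)} = - \frac{20}{1} = \left(-20\right) 1 = -20$)
$f{\left(1 \right)} \left(11 + 15\right) s{\left(-1 \right)} = 6 \left(11 + 15\right) \left(-20\right) = 6 \cdot 26 \left(-20\right) = 156 \left(-20\right) = -3120$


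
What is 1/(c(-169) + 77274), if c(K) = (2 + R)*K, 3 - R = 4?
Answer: 1/77105 ≈ 1.2969e-5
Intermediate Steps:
R = -1 (R = 3 - 1*4 = 3 - 4 = -1)
c(K) = K (c(K) = (2 - 1)*K = 1*K = K)
1/(c(-169) + 77274) = 1/(-169 + 77274) = 1/77105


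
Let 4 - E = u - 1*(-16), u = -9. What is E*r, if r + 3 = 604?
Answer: -1803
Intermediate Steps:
E = -3 (E = 4 - (-9 - 1*(-16)) = 4 - (-9 + 16) = 4 - 1*7 = 4 - 7 = -3)
r = 601 (r = -3 + 604 = 601)
E*r = -3*601 = -1803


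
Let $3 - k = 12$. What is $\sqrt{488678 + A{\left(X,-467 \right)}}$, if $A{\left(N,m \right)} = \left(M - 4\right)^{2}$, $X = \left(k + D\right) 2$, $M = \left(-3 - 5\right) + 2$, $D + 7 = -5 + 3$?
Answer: $\sqrt{488778} \approx 699.13$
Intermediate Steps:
$k = -9$ ($k = 3 - 12 = -9$)
$D = -9$ ($D = -7 + \left(-5 + 3\right) = -7 - 2 = -9$)
$M = -6$ ($M = -8 + 2 = -6$)
$X = -36$ ($X = \left(-9 - 9\right) 2 = \left(-18\right) 2 = -36$)
$A{\left(N,m \right)} = 100$ ($A{\left(N,m \right)} = \left(-6 - 4\right)^{2} = \left(-10\right)^{2} = 100$)
$\sqrt{488678 + A{\left(X,-467 \right)}} = \sqrt{488678 + 100} = \sqrt{488778}$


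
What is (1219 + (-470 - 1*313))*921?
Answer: 401556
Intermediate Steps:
(1219 + (-470 - 1*313))*921 = (1219 + (-470 - 313))*921 = (1219 - 783)*921 = 436*921 = 401556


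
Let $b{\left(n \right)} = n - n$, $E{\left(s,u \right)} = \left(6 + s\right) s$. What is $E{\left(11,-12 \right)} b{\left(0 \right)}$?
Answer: $0$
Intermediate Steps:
$E{\left(s,u \right)} = s \left(6 + s\right)$
$b{\left(n \right)} = 0$
$E{\left(11,-12 \right)} b{\left(0 \right)} = 11 \left(6 + 11\right) 0 = 11 \cdot 17 \cdot 0 = 187 \cdot 0 = 0$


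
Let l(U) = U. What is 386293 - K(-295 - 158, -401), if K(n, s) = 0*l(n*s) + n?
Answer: 386746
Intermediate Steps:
K(n, s) = n (K(n, s) = 0*(n*s) + n = 0 + n = n)
386293 - K(-295 - 158, -401) = 386293 - (-295 - 158) = 386293 - 1*(-453) = 386293 + 453 = 386746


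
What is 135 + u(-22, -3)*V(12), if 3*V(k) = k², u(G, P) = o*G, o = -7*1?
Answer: 7527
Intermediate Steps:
o = -7
u(G, P) = -7*G
V(k) = k²/3
135 + u(-22, -3)*V(12) = 135 + (-7*(-22))*((⅓)*12²) = 135 + 154*((⅓)*144) = 135 + 154*48 = 135 + 7392 = 7527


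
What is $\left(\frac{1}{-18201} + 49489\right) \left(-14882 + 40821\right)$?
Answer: $\frac{23364535781432}{18201} \approx 1.2837 \cdot 10^{9}$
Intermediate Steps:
$\left(\frac{1}{-18201} + 49489\right) \left(-14882 + 40821\right) = \left(- \frac{1}{18201} + 49489\right) 25939 = \frac{900749288}{18201} \cdot 25939 = \frac{23364535781432}{18201}$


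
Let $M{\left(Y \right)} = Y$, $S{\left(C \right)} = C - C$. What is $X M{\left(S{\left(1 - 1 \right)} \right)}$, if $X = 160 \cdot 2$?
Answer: $0$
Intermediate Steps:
$S{\left(C \right)} = 0$
$X = 320$
$X M{\left(S{\left(1 - 1 \right)} \right)} = 320 \cdot 0 = 0$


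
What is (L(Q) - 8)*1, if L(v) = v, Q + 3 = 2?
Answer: -9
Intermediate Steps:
Q = -1 (Q = -3 + 2 = -1)
(L(Q) - 8)*1 = (-1 - 8)*1 = -9*1 = -9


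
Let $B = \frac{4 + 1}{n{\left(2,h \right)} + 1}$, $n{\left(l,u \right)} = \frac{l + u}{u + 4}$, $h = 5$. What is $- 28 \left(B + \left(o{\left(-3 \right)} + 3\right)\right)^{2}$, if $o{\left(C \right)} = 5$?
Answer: $- \frac{209503}{64} \approx -3273.5$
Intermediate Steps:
$n{\left(l,u \right)} = \frac{l + u}{4 + u}$
$B = \frac{45}{16}$ ($B = \frac{4 + 1}{\frac{2 + 5}{4 + 5} + 1} = \frac{5}{\frac{1}{9} \cdot 7 + 1} = \frac{5}{\frac{7}{9} + 1} = \frac{5}{\frac{16}{9}} = 5 \cdot \frac{9}{16} = \frac{45}{16} \approx 2.8125$)
$- 28 \left(B + \left(o{\left(-3 \right)} + 3\right)\right)^{2} = - 28 \left(\frac{45}{16} + \left(5 + 3\right)\right)^{2} = - 28 \left(\frac{45}{16} + 8\right)^{2} = - 28 \left(\frac{173}{16}\right)^{2} = \left(-28\right) \frac{29929}{256} = - \frac{209503}{64}$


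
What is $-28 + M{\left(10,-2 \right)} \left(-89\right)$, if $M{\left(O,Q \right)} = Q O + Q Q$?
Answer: $1396$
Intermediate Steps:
$M{\left(O,Q \right)} = Q^{2} + O Q$ ($M{\left(O,Q \right)} = O Q + Q^{2} = Q^{2} + O Q$)
$-28 + M{\left(10,-2 \right)} \left(-89\right) = -28 + - 2 \left(10 - 2\right) \left(-89\right) = -28 + \left(-2\right) 8 \left(-89\right) = -28 - -1424 = -28 + 1424 = 1396$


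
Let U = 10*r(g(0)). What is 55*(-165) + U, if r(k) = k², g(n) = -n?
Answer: -9075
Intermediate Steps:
U = 0 (U = 10*(-1*0)² = 10*0² = 10*0 = 0)
55*(-165) + U = 55*(-165) + 0 = -9075 + 0 = -9075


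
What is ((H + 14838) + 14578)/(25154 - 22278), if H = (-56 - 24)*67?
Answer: 6014/719 ≈ 8.3644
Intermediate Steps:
H = -5360 (H = -80*67 = -5360)
((H + 14838) + 14578)/(25154 - 22278) = ((-5360 + 14838) + 14578)/(25154 - 22278) = (9478 + 14578)/2876 = 24056*(1/2876) = 6014/719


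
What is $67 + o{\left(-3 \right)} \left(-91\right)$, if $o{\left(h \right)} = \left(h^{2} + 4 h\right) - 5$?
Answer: $795$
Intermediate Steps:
$o{\left(h \right)} = -5 + h^{2} + 4 h$
$67 + o{\left(-3 \right)} \left(-91\right) = 67 + \left(-5 + \left(-3\right)^{2} + 4 \left(-3\right)\right) \left(-91\right) = 67 + \left(-5 + 9 - 12\right) \left(-91\right) = 67 - -728 = 67 + 728 = 795$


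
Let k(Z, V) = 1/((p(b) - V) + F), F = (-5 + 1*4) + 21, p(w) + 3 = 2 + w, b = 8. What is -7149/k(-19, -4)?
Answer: -221619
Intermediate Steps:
p(w) = -1 + w (p(w) = -3 + (2 + w) = -1 + w)
F = 20 (F = (-5 + 4) + 21 = -1 + 21 = 20)
k(Z, V) = 1/(27 - V) (k(Z, V) = 1/(((-1 + 8) - V) + 20) = 1/((7 - V) + 20) = 1/(27 - V))
-7149/k(-19, -4) = -7149/(1/(27 - 1*(-4))) = -7149/(1/(27 + 4)) = -7149/(1/31) = -7149/1/31 = -7149*31 = -221619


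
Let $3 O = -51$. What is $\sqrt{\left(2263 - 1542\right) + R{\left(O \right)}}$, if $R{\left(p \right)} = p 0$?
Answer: $\sqrt{721} \approx 26.851$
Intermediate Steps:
$O = -17$ ($O = \frac{1}{3} \left(-51\right) = -17$)
$R{\left(p \right)} = 0$
$\sqrt{\left(2263 - 1542\right) + R{\left(O \right)}} = \sqrt{\left(2263 - 1542\right) + 0} = \sqrt{721 + 0} = \sqrt{721}$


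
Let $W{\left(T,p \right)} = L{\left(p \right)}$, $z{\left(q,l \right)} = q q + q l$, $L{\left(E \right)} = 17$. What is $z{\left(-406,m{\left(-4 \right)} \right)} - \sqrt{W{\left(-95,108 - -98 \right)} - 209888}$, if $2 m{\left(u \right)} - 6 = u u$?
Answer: $160370 - 9 i \sqrt{2591} \approx 1.6037 \cdot 10^{5} - 458.12 i$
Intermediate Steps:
$m{\left(u \right)} = 3 + \frac{u^{2}}{2}$ ($m{\left(u \right)} = 3 + \frac{u u}{2} = 3 + \frac{u^{2}}{2}$)
$z{\left(q,l \right)} = q^{2} + l q$
$W{\left(T,p \right)} = 17$
$z{\left(-406,m{\left(-4 \right)} \right)} - \sqrt{W{\left(-95,108 - -98 \right)} - 209888} = - 406 \left(\left(3 + \frac{\left(-4\right)^{2}}{2}\right) - 406\right) - \sqrt{17 - 209888} = - 406 \left(\left(3 + \frac{1}{2} \cdot 16\right) - 406\right) - \sqrt{-209871} = - 406 \left(\left(3 + 8\right) - 406\right) - 9 i \sqrt{2591} = - 406 \left(11 - 406\right) - 9 i \sqrt{2591} = \left(-406\right) \left(-395\right) - 9 i \sqrt{2591} = 160370 - 9 i \sqrt{2591}$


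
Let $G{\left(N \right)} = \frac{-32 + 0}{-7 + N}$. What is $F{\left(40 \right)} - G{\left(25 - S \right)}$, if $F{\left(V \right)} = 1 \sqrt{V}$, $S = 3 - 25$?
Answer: $\frac{4}{5} + 2 \sqrt{10} \approx 7.1246$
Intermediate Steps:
$S = -22$ ($S = 3 - 25 = -22$)
$G{\left(N \right)} = - \frac{32}{-7 + N}$
$F{\left(V \right)} = \sqrt{V}$
$F{\left(40 \right)} - G{\left(25 - S \right)} = \sqrt{40} - - \frac{32}{-7 + \left(25 - -22\right)} = 2 \sqrt{10} - - \frac{32}{-7 + \left(25 + 22\right)} = 2 \sqrt{10} - - \frac{32}{-7 + 47} = 2 \sqrt{10} - - \frac{32}{40} = 2 \sqrt{10} - \left(-32\right) \frac{1}{40} = 2 \sqrt{10} - - \frac{4}{5} = 2 \sqrt{10} + \frac{4}{5} = \frac{4}{5} + 2 \sqrt{10}$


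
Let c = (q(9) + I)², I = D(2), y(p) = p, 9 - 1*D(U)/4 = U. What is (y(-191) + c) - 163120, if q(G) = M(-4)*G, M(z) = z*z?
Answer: -133727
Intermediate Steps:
D(U) = 36 - 4*U
M(z) = z²
I = 28 (I = 36 - 4*2 = 36 - 8 = 28)
q(G) = 16*G (q(G) = (-4)²*G = 16*G)
c = 29584 (c = (16*9 + 28)² = (144 + 28)² = 172² = 29584)
(y(-191) + c) - 163120 = (-191 + 29584) - 163120 = 29393 - 163120 = -133727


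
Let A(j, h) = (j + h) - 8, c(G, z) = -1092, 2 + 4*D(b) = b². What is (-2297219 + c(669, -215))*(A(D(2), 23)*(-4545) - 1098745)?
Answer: 5374335967735/2 ≈ 2.6872e+12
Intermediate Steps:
D(b) = -½ + b²/4
A(j, h) = -8 + h + j (A(j, h) = (h + j) - 8 = -8 + h + j)
(-2297219 + c(669, -215))*(A(D(2), 23)*(-4545) - 1098745) = (-2297219 - 1092)*((-8 + 23 + (-½ + (¼)*2²))*(-4545) - 1098745) = -2298311*((-8 + 23 + (-½ + (¼)*4))*(-4545) - 1098745) = -2298311*((-8 + 23 + (-½ + 1))*(-4545) - 1098745) = -2298311*((-8 + 23 + ½)*(-4545) - 1098745) = -2298311*((31/2)*(-4545) - 1098745) = -2298311*(-140895/2 - 1098745) = -2298311*(-2338385/2) = 5374335967735/2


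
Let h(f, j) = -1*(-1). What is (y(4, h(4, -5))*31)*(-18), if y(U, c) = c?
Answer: -558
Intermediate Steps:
h(f, j) = 1
(y(4, h(4, -5))*31)*(-18) = (1*31)*(-18) = 31*(-18) = -558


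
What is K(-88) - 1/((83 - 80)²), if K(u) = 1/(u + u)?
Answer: -185/1584 ≈ -0.11679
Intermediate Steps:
K(u) = 1/(2*u)
K(-88) - 1/((83 - 80)²) = (½)/(-88) - 1/((83 - 80)²) = (½)*(-1/88) - 1/(3²) = -1/176 - 1/9 = -1/176 - 1*⅑ = -1/176 - ⅑ = -185/1584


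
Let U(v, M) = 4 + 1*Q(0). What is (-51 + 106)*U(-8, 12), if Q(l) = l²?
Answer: 220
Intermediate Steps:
U(v, M) = 4 (U(v, M) = 4 + 1*0² = 4 + 1*0 = 4 + 0 = 4)
(-51 + 106)*U(-8, 12) = (-51 + 106)*4 = 55*4 = 220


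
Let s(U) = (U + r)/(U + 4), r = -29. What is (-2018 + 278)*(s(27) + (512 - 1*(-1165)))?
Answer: -90453900/31 ≈ -2.9179e+6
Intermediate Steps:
s(U) = (-29 + U)/(4 + U) (s(U) = (U - 29)/(U + 4) = (-29 + U)/(4 + U))
(-2018 + 278)*(s(27) + (512 - 1*(-1165))) = (-2018 + 278)*((-29 + 27)/(4 + 27) + (512 - 1*(-1165))) = -1740*(-2/31 + (512 + 1165)) = -1740*((1/31)*(-2) + 1677) = -1740*(-2/31 + 1677) = -1740*51985/31 = -90453900/31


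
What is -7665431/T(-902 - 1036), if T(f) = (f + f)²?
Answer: -7665431/15023376 ≈ -0.51023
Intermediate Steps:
T(f) = 4*f² (T(f) = (2*f)² = 4*f²)
-7665431/T(-902 - 1036) = -7665431*1/(4*(-902 - 1036)²) = -7665431/(4*(-1938)²) = -7665431/(4*3755844) = -7665431/15023376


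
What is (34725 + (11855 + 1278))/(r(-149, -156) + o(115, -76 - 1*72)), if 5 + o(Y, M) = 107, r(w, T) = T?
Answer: -23929/27 ≈ -886.26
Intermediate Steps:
o(Y, M) = 102 (o(Y, M) = -5 + 107 = 102)
(34725 + (11855 + 1278))/(r(-149, -156) + o(115, -76 - 1*72)) = (34725 + (11855 + 1278))/(-156 + 102) = (34725 + 13133)/(-54) = 47858*(-1/54) = -23929/27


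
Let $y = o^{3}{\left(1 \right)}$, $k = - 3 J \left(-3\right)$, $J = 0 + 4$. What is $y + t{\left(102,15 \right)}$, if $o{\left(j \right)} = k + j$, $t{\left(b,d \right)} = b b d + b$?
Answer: $206815$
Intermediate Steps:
$t{\left(b,d \right)} = b + d b^{2}$ ($t{\left(b,d \right)} = b^{2} d + b = d b^{2} + b = b + d b^{2}$)
$J = 4$
$k = 36$ ($k = \left(-3\right) 4 \left(-3\right) = \left(-12\right) \left(-3\right) = 36$)
$o{\left(j \right)} = 36 + j$
$y = 50653$ ($y = \left(36 + 1\right)^{3} = 37^{3} = 50653$)
$y + t{\left(102,15 \right)} = 50653 + 102 \left(1 + 102 \cdot 15\right) = 50653 + 102 \left(1 + 1530\right) = 50653 + 102 \cdot 1531 = 50653 + 156162 = 206815$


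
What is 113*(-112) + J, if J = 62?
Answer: -12594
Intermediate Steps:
113*(-112) + J = 113*(-112) + 62 = -12656 + 62 = -12594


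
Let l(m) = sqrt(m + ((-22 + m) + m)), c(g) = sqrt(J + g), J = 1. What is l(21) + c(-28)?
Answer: sqrt(41) + 3*I*sqrt(3) ≈ 6.4031 + 5.1962*I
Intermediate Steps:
c(g) = sqrt(1 + g)
l(m) = sqrt(-22 + 3*m) (l(m) = sqrt(m + (-22 + 2*m)) = sqrt(-22 + 3*m))
l(21) + c(-28) = sqrt(-22 + 3*21) + sqrt(1 - 28) = sqrt(-22 + 63) + sqrt(-27) = sqrt(41) + 3*I*sqrt(3)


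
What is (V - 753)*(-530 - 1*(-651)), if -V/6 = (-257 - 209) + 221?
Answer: 86757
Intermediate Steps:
V = 1470 (V = -6*((-257 - 209) + 221) = -6*(-466 + 221) = -6*(-245) = 1470)
(V - 753)*(-530 - 1*(-651)) = (1470 - 753)*(-530 - 1*(-651)) = 717*(-530 + 651) = 717*121 = 86757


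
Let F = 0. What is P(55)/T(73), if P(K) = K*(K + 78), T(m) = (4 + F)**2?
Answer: 7315/16 ≈ 457.19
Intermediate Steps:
T(m) = 16 (T(m) = (4 + 0)**2 = 4**2 = 16)
P(K) = K*(78 + K)
P(55)/T(73) = (55*(78 + 55))/16 = (55*133)*(1/16) = 7315*(1/16) = 7315/16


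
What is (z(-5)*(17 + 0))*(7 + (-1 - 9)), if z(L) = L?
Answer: 255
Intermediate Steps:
(z(-5)*(17 + 0))*(7 + (-1 - 9)) = (-5*(17 + 0))*(7 + (-1 - 9)) = (-5*17)*(7 - 10) = -85*(-3) = 255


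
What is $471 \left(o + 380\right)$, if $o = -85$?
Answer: $138945$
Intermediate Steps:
$471 \left(o + 380\right) = 471 \left(-85 + 380\right) = 471 \cdot 295 = 138945$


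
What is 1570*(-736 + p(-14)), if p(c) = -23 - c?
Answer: -1169650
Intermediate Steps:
1570*(-736 + p(-14)) = 1570*(-736 + (-23 - 1*(-14))) = 1570*(-736 + (-23 + 14)) = 1570*(-736 - 9) = 1570*(-745) = -1169650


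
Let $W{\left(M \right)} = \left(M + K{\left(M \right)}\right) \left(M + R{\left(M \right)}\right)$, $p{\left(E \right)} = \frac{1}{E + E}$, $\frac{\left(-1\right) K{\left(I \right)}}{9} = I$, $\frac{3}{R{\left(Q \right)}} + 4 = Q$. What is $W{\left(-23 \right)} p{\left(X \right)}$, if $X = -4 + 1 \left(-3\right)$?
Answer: $\frac{19136}{63} \approx 303.75$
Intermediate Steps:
$R{\left(Q \right)} = \frac{3}{-4 + Q}$
$K{\left(I \right)} = - 9 I$
$X = -7$ ($X = -4 - 3 = -7$)
$p{\left(E \right)} = \frac{1}{2 E}$
$W{\left(M \right)} = - 8 M \left(M + \frac{3}{-4 + M}\right)$ ($W{\left(M \right)} = \left(M - 9 M\right) \left(M + \frac{3}{-4 + M}\right) = - 8 M \left(M + \frac{3}{-4 + M}\right)$)
$W{\left(-23 \right)} p{\left(X \right)} = 8 \left(-23\right) \frac{1}{-4 - 23} \left(-3 - 23 \left(4 - -23\right)\right) \frac{1}{2 \left(-7\right)} = 8 \left(-23\right) \frac{1}{-27} \left(-3 - 23 \left(4 + 23\right)\right) \frac{1}{2} \left(- \frac{1}{7}\right) = 8 \left(-23\right) \left(- \frac{1}{27}\right) \left(-3 - 621\right) \left(- \frac{1}{14}\right) = 8 \left(-23\right) \left(- \frac{1}{27}\right) \left(-624\right) \left(- \frac{1}{14}\right) = \left(- \frac{38272}{9}\right) \left(- \frac{1}{14}\right) = \frac{19136}{63}$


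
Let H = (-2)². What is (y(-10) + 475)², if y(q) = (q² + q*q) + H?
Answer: 461041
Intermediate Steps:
H = 4
y(q) = 4 + 2*q² (y(q) = (q² + q*q) + 4 = (q² + q²) + 4 = 2*q² + 4 = 4 + 2*q²)
(y(-10) + 475)² = ((4 + 2*(-10)²) + 475)² = ((4 + 2*100) + 475)² = ((4 + 200) + 475)² = (204 + 475)² = 679² = 461041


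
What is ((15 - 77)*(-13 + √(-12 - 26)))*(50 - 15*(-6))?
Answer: 112840 - 8680*I*√38 ≈ 1.1284e+5 - 53507.0*I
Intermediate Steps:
((15 - 77)*(-13 + √(-12 - 26)))*(50 - 15*(-6)) = (-62*(-13 + √(-38)))*(50 + 90) = -62*(-13 + I*√38)*140 = (806 - 62*I*√38)*140 = 112840 - 8680*I*√38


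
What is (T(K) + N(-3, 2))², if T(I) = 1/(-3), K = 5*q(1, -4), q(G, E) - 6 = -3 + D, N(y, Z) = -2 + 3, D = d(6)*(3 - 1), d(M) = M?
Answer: 4/9 ≈ 0.44444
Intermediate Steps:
D = 12 (D = 6*(3 - 1) = 6*2 = 12)
N(y, Z) = 1
q(G, E) = 15 (q(G, E) = 6 + (-3 + 12) = 6 + 9 = 15)
K = 75 (K = 5*15 = 75)
T(I) = -⅓
(T(K) + N(-3, 2))² = (-⅓ + 1)² = (⅔)² = 4/9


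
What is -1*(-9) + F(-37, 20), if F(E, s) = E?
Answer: -28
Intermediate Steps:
-1*(-9) + F(-37, 20) = -1*(-9) - 37 = 9 - 37 = -28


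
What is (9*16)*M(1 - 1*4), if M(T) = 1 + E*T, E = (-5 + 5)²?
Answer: 144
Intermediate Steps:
E = 0 (E = 0² = 0)
M(T) = 1 (M(T) = 1 + 0*T = 1 + 0 = 1)
(9*16)*M(1 - 1*4) = (9*16)*1 = 144*1 = 144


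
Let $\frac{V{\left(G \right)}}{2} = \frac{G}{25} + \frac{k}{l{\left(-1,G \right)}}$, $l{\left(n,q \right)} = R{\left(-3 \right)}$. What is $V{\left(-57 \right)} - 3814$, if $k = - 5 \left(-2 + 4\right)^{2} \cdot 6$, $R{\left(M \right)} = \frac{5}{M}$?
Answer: $- \frac{91864}{25} \approx -3674.6$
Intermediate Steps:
$l{\left(n,q \right)} = - \frac{5}{3}$ ($l{\left(n,q \right)} = \frac{5}{-3} = 5 \left(- \frac{1}{3}\right) = - \frac{5}{3}$)
$k = -120$ ($k = - 5 \cdot 2^{2} \cdot 6 = \left(-5\right) 4 \cdot 6 = \left(-20\right) 6 = -120$)
$V{\left(G \right)} = 144 + \frac{2 G}{25}$ ($V{\left(G \right)} = 2 \left(\frac{G}{25} - \frac{120}{- \frac{5}{3}}\right) = 2 \left(G \frac{1}{25} - -72\right) = 2 \left(\frac{G}{25} + 72\right) = 2 \left(72 + \frac{G}{25}\right) = 144 + \frac{2 G}{25}$)
$V{\left(-57 \right)} - 3814 = \left(144 + \frac{2}{25} \left(-57\right)\right) - 3814 = \left(144 - \frac{114}{25}\right) - 3814 = \frac{3486}{25} - 3814 = - \frac{91864}{25}$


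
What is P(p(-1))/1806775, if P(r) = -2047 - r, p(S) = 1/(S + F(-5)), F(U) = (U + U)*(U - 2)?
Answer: -141244/124667475 ≈ -0.0011330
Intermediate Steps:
F(U) = 2*U*(-2 + U) (F(U) = (2*U)*(-2 + U) = 2*U*(-2 + U))
p(S) = 1/(70 + S) (p(S) = 1/(S + 2*(-5)*(-2 - 5)) = 1/(S + 2*(-5)*(-7)) = 1/(S + 70) = 1/(70 + S))
P(p(-1))/1806775 = (-2047 - 1/(70 - 1))/1806775 = (-2047 - 1/69)*(1/1806775) = -141244/69*1/1806775 = -141244/124667475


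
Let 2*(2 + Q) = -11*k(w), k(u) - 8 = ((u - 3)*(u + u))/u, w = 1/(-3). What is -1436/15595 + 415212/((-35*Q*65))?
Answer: 138101573/7095725 ≈ 19.463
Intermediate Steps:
w = -1/3 ≈ -0.33333
k(u) = 2 + 2*u (k(u) = 8 + ((u - 3)*(u + u))/u = 8 + ((-3 + u)*(2*u))/u = 8 + (2*u*(-3 + u))/u = 8 + (-6 + 2*u) = 2 + 2*u)
Q = -28/3 (Q = -2 + (-11*(2 + 2*(-1/3)))/2 = -2 + (-11*(2 - 2/3))/2 = -2 + (-11*4/3)/2 = -2 + (1/2)*(-44/3) = -2 - 22/3 = -28/3 ≈ -9.3333)
-1436/15595 + 415212/((-35*Q*65)) = -1436/15595 + 415212/((-35*(-28/3)*65)) = -1436*1/15595 + 415212/(((980/3)*65)) = -1436/15595 + 415212/(63700/3) = -1436/15595 + 415212*(3/63700) = -1436/15595 + 44487/2275 = 138101573/7095725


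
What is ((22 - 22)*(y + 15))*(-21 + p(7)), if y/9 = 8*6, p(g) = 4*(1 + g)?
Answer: 0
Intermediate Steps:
p(g) = 4 + 4*g
y = 432 (y = 9*(8*6) = 9*48 = 432)
((22 - 22)*(y + 15))*(-21 + p(7)) = ((22 - 22)*(432 + 15))*(-21 + (4 + 4*7)) = (0*447)*(-21 + (4 + 28)) = 0*(-21 + 32) = 0*11 = 0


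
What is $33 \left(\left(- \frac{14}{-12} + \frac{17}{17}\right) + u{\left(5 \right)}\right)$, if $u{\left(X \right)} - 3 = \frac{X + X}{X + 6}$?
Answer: $\frac{401}{2} \approx 200.5$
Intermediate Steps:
$u{\left(X \right)} = 3 + \frac{2 X}{6 + X}$ ($u{\left(X \right)} = 3 + \frac{X + X}{X + 6} = 3 + \frac{2 X}{6 + X}$)
$33 \left(\left(- \frac{14}{-12} + \frac{17}{17}\right) + u{\left(5 \right)}\right) = 33 \left(\left(- \frac{14}{-12} + \frac{17}{17}\right) + \frac{18 + 5 \cdot 5}{6 + 5}\right) = 33 \left(\left(\left(-14\right) \left(- \frac{1}{12}\right) + 17 \cdot \frac{1}{17}\right) + \frac{18 + 25}{11}\right) = 33 \left(\left(\frac{7}{6} + 1\right) + \frac{1}{11} \cdot 43\right) = 33 \left(\frac{13}{6} + \frac{43}{11}\right) = 33 \cdot \frac{401}{66} = \frac{401}{2}$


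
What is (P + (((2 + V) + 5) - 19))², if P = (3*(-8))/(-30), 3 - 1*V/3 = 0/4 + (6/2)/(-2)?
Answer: 529/100 ≈ 5.2900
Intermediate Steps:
V = 27/2 (V = 9 - 3*(0/4 + (6/2)/(-2)) = 9 - 3*(0*(¼) + (6*(½))*(-½)) = 9 - 3*(0 + 3*(-½)) = 9 - 3*(0 - 3/2) = 9 - 3*(-3/2) = 9 + 9/2 = 27/2 ≈ 13.500)
P = ⅘ (P = -24*(-1/30) = ⅘ ≈ 0.80000)
(P + (((2 + V) + 5) - 19))² = (⅘ + (((2 + 27/2) + 5) - 19))² = (⅘ + ((31/2 + 5) - 19))² = (⅘ + (41/2 - 19))² = (⅘ + 3/2)² = (23/10)² = 529/100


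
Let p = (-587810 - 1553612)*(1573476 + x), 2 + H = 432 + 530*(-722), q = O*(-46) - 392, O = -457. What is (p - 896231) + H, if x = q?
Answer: -3413654937193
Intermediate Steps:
q = 20630 (q = -457*(-46) - 392 = 21022 - 392 = 20630)
x = 20630
H = -382230 (H = -2 + (432 + 530*(-722)) = -2 + (432 - 382660) = -2 - 382228 = -382230)
p = -3413653658732 (p = (-587810 - 1553612)*(1573476 + 20630) = -2141422*1594106 = -3413653658732)
(p - 896231) + H = (-3413653658732 - 896231) - 382230 = -3413654554963 - 382230 = -3413654937193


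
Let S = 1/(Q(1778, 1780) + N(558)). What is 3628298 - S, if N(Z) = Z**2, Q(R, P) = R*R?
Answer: 12599801793103/3472648 ≈ 3.6283e+6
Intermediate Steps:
Q(R, P) = R**2
S = 1/3472648 (S = 1/(1778**2 + 558**2) = 1/(3161284 + 311364) = 1/3472648 ≈ 2.8796e-7)
3628298 - S = 3628298 - 1*1/3472648 = 3628298 - 1/3472648 = 12599801793103/3472648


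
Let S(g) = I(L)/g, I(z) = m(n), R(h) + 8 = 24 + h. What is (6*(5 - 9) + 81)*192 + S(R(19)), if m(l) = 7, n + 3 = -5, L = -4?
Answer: 54721/5 ≈ 10944.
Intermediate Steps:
R(h) = 16 + h (R(h) = -8 + (24 + h) = 16 + h)
n = -8 (n = -3 - 5 = -8)
I(z) = 7
S(g) = 7/g
(6*(5 - 9) + 81)*192 + S(R(19)) = (6*(5 - 9) + 81)*192 + 7/(16 + 19) = (6*(-4) + 81)*192 + 7/35 = (-24 + 81)*192 + 7*(1/35) = 57*192 + 1/5 = 10944 + 1/5 = 54721/5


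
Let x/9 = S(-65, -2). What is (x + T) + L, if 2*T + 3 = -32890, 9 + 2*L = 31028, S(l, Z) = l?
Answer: -1522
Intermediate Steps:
L = 31019/2 (L = -9/2 + (1/2)*31028 = -9/2 + 15514 = 31019/2 ≈ 15510.)
x = -585 (x = 9*(-65) = -585)
T = -32893/2 (T = -3/2 + (1/2)*(-32890) = -3/2 - 16445 = -32893/2 ≈ -16447.)
(x + T) + L = (-585 - 32893/2) + 31019/2 = -34063/2 + 31019/2 = -1522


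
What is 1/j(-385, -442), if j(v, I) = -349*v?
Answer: 1/134365 ≈ 7.4424e-6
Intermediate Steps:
1/j(-385, -442) = 1/(-349*(-385)) = 1/134365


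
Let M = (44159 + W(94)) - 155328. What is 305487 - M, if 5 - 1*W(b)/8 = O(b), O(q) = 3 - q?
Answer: 415888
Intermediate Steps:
W(b) = 16 + 8*b (W(b) = 40 - 8*(3 - b) = 40 + (-24 + 8*b) = 16 + 8*b)
M = -110401 (M = (44159 + (16 + 8*94)) - 155328 = (44159 + (16 + 752)) - 155328 = (44159 + 768) - 155328 = 44927 - 155328 = -110401)
305487 - M = 305487 - 1*(-110401) = 305487 + 110401 = 415888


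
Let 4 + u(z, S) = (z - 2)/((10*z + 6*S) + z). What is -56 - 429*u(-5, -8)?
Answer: 167977/103 ≈ 1630.8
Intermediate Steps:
u(z, S) = -4 + (-2 + z)/(6*S + 11*z) (u(z, S) = -4 + (z - 2)/((10*z + 6*S) + z) = -4 + (-2 + z)/((6*S + 10*z) + z) = -4 + (-2 + z)/(6*S + 11*z))
-56 - 429*u(-5, -8) = -56 - 429*(-2 - 43*(-5) - 24*(-8))/(6*(-8) + 11*(-5)) = -56 - 429*(-2 + 215 + 192)/(-48 - 55) = -56 - 429*405/(-103) = -56 - (-429)*405/103 = -56 - 429*(-405/103) = -56 + 173745/103 = 167977/103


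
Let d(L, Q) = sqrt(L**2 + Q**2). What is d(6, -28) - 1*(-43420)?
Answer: 43420 + 2*sqrt(205) ≈ 43449.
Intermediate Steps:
d(6, -28) - 1*(-43420) = sqrt(6**2 + (-28)**2) - 1*(-43420) = sqrt(36 + 784) + 43420 = sqrt(820) + 43420 = 2*sqrt(205) + 43420 = 43420 + 2*sqrt(205)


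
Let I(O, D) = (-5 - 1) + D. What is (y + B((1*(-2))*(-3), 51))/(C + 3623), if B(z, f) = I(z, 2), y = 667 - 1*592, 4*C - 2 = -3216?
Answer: 142/5639 ≈ 0.025182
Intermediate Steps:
C = -1607/2 (C = ½ + (¼)*(-3216) = ½ - 804 = -1607/2 ≈ -803.50)
y = 75 (y = 667 - 592 = 75)
I(O, D) = -6 + D
B(z, f) = -4 (B(z, f) = -6 + 2 = -4)
(y + B((1*(-2))*(-3), 51))/(C + 3623) = (75 - 4)/(-1607/2 + 3623) = 71/(5639/2) = 71*(2/5639) = 142/5639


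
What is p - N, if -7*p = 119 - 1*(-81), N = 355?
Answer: -2685/7 ≈ -383.57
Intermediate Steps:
p = -200/7 (p = -(119 - 1*(-81))/7 = -(119 + 81)/7 = -⅐*200 = -200/7 ≈ -28.571)
p - N = -200/7 - 1*355 = -200/7 - 355 = -2685/7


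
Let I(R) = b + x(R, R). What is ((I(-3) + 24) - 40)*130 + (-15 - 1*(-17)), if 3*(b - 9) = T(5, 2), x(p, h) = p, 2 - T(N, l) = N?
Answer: -1428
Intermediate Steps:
T(N, l) = 2 - N
b = 8 (b = 9 + (2 - 1*5)/3 = 9 + (2 - 5)/3 = 9 + (⅓)*(-3) = 9 - 1 = 8)
I(R) = 8 + R
((I(-3) + 24) - 40)*130 + (-15 - 1*(-17)) = (((8 - 3) + 24) - 40)*130 + (-15 - 1*(-17)) = ((5 + 24) - 40)*130 + (-15 + 17) = (29 - 40)*130 + 2 = -11*130 + 2 = -1430 + 2 = -1428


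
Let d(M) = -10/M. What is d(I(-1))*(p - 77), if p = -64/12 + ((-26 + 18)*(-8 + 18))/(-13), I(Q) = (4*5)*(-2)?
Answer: -2971/156 ≈ -19.045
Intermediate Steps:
I(Q) = -40 (I(Q) = 20*(-2) = -40)
p = 32/39 (p = -64*1/12 - 8*10*(-1/13) = -16/3 - 80*(-1/13) = -16/3 + 80/13 = 32/39 ≈ 0.82051)
d(I(-1))*(p - 77) = (-10/(-40))*(32/39 - 77) = -10*(-1/40)*(-2971/39) = (1/4)*(-2971/39) = -2971/156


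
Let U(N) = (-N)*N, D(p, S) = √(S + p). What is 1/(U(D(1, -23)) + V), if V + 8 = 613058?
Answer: 1/613072 ≈ 1.6311e-6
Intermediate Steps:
U(N) = -N²
V = 613050 (V = -8 + 613058 = 613050)
1/(U(D(1, -23)) + V) = 1/(-(√(-23 + 1))² + 613050) = 1/(-(√(-22))² + 613050) = 1/(-(I*√22)² + 613050) = 1/(-1*(-22) + 613050) = 1/(22 + 613050) = 1/613072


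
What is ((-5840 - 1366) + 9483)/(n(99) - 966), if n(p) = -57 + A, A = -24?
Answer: -759/349 ≈ -2.1748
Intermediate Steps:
n(p) = -81 (n(p) = -57 - 24 = -81)
((-5840 - 1366) + 9483)/(n(99) - 966) = ((-5840 - 1366) + 9483)/(-81 - 966) = (-7206 + 9483)/(-1047) = 2277*(-1/1047) = -759/349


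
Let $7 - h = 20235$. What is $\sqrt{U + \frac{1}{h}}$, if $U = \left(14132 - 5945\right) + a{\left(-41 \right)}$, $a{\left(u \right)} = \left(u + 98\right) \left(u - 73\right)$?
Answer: $\frac{\sqrt{172772865187}}{10114} \approx 41.097$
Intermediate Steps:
$h = -20228$ ($h = 7 - 20235 = -20228$)
$a{\left(u \right)} = \left(-73 + u\right) \left(98 + u\right)$ ($a{\left(u \right)} = \left(98 + u\right) \left(-73 + u\right) = \left(-73 + u\right) \left(98 + u\right)$)
$U = 1689$ ($U = \left(14132 - 5945\right) + \left(-7154 + \left(-41\right)^{2} + 25 \left(-41\right)\right) = 8187 - 6498 = 1689$)
$\sqrt{U + \frac{1}{h}} = \sqrt{1689 + \frac{1}{-20228}} = \sqrt{1689 - \frac{1}{20228}} = \sqrt{\frac{34165091}{20228}} = \frac{\sqrt{172772865187}}{10114}$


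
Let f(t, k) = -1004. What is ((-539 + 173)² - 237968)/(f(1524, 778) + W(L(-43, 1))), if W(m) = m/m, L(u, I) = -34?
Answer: 104012/1003 ≈ 103.70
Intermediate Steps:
W(m) = 1
((-539 + 173)² - 237968)/(f(1524, 778) + W(L(-43, 1))) = ((-539 + 173)² - 237968)/(-1004 + 1) = ((-366)² - 237968)/(-1003) = (133956 - 237968)*(-1/1003) = -104012*(-1/1003) = 104012/1003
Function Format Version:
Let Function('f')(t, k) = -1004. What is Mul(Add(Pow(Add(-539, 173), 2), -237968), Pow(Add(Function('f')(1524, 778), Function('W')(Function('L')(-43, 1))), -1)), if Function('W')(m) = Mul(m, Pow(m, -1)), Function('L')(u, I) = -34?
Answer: Rational(104012, 1003) ≈ 103.70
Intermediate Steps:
Function('W')(m) = 1
Mul(Add(Pow(Add(-539, 173), 2), -237968), Pow(Add(Function('f')(1524, 778), Function('W')(Function('L')(-43, 1))), -1)) = Mul(Add(Pow(Add(-539, 173), 2), -237968), Pow(Add(-1004, 1), -1)) = Mul(Add(Pow(-366, 2), -237968), Pow(-1003, -1)) = Mul(Add(133956, -237968), Rational(-1, 1003)) = Mul(-104012, Rational(-1, 1003)) = Rational(104012, 1003)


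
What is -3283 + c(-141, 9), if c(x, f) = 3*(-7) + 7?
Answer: -3297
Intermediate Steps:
c(x, f) = -14 (c(x, f) = -21 + 7 = -14)
-3283 + c(-141, 9) = -3283 - 14 = -3297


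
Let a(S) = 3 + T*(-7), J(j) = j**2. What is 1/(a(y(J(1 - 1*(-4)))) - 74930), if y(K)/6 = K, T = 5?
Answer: -1/74962 ≈ -1.3340e-5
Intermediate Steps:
y(K) = 6*K
a(S) = -32 (a(S) = 3 + 5*(-7) = 3 - 35 = -32)
1/(a(y(J(1 - 1*(-4)))) - 74930) = 1/(-32 - 74930) = 1/(-74962) = -1/74962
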